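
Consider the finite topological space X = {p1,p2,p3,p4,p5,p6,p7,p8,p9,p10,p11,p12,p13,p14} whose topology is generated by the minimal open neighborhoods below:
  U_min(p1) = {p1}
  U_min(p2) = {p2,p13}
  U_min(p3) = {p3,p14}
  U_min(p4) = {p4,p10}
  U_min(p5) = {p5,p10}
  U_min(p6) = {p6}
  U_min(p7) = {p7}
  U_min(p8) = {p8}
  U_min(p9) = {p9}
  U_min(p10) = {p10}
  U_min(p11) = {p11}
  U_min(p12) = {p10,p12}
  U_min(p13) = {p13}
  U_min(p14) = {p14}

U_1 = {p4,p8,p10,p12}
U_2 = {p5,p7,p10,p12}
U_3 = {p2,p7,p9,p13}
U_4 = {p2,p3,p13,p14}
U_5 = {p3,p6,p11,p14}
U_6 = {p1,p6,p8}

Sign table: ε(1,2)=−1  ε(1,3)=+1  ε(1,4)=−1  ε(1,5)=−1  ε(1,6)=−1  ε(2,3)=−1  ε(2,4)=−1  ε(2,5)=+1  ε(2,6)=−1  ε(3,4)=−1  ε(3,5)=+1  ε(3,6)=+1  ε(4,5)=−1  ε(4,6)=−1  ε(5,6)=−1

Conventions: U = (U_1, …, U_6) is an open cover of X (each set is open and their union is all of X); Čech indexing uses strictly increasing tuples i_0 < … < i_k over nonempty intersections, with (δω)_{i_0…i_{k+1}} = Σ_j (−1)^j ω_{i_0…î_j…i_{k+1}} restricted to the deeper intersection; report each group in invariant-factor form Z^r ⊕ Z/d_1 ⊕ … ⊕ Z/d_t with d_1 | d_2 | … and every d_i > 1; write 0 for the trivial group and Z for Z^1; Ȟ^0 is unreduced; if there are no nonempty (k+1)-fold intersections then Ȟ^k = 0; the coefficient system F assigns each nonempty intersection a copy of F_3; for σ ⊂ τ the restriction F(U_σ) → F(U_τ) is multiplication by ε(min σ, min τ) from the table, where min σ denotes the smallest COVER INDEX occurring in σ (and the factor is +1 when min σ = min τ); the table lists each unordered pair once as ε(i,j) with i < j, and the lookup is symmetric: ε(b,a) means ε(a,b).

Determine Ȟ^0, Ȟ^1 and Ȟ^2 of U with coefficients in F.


Ȟ^0(U;F) ≅ Z/3,  Ȟ^1(U;F) ≅ Z/3,  Ȟ^2(U;F) ≅ 0

nerve of the cover:
  U12={p10,p12} U16={p8} U23={p7} U34={p2,p13} U45={p3,p14} U56={p6}
C dims 6,6; δ0: rk_F3 5
Ȟ^0 = (6 − 5) − 0 = 1, so Ȟ^0 ≅ Z/3
Ȟ^1 = (6 − 0) − 5 = 1, so Ȟ^1 ≅ Z/3
Ȟ^2 = (0 − 0) − 0 = 0, so Ȟ^2 ≅ 0


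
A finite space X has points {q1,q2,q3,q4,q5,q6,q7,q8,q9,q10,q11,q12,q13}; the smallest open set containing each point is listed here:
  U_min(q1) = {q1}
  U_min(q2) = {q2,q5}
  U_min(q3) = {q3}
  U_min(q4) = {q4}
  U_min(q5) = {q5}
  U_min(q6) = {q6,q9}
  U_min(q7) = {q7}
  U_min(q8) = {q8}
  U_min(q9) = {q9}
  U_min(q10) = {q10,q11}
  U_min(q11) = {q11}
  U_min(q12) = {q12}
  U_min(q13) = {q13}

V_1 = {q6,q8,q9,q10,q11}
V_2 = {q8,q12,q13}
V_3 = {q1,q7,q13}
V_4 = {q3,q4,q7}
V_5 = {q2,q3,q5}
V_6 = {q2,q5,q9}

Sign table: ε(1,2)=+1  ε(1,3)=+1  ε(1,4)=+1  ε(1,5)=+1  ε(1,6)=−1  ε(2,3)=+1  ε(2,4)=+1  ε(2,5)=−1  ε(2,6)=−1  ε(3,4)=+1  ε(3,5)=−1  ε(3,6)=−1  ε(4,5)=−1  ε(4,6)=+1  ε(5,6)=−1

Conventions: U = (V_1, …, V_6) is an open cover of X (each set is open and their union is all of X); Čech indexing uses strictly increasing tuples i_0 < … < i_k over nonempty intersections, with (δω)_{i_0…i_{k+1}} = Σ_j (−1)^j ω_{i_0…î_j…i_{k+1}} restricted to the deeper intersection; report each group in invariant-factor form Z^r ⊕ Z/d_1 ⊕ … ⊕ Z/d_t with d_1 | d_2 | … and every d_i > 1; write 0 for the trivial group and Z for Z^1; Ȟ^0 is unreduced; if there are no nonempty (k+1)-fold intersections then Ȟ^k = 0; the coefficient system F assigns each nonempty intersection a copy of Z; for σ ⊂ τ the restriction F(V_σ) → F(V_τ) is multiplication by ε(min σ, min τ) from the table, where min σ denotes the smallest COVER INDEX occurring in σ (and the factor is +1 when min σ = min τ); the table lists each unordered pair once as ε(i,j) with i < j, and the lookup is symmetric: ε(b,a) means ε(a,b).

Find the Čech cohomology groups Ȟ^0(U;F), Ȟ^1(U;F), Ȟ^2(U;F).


Ȟ^0 ≅ 0; Ȟ^1 ≅ Z/2; Ȟ^2 ≅ 0

cover nerve:
  V12={q8} V16={q9} V23={q13} V34={q7} V45={q3} V56={q2,q5}
C dims 6,6; δ0: rk 6, SNF 1^5·2
Ȟ^0: (6−6)−0=0 ⇒ 0
Ȟ^1: (6−0)−6=0 plus torsion [2] ⇒ Z/2
Ȟ^2: (0−0)−0=0 ⇒ 0


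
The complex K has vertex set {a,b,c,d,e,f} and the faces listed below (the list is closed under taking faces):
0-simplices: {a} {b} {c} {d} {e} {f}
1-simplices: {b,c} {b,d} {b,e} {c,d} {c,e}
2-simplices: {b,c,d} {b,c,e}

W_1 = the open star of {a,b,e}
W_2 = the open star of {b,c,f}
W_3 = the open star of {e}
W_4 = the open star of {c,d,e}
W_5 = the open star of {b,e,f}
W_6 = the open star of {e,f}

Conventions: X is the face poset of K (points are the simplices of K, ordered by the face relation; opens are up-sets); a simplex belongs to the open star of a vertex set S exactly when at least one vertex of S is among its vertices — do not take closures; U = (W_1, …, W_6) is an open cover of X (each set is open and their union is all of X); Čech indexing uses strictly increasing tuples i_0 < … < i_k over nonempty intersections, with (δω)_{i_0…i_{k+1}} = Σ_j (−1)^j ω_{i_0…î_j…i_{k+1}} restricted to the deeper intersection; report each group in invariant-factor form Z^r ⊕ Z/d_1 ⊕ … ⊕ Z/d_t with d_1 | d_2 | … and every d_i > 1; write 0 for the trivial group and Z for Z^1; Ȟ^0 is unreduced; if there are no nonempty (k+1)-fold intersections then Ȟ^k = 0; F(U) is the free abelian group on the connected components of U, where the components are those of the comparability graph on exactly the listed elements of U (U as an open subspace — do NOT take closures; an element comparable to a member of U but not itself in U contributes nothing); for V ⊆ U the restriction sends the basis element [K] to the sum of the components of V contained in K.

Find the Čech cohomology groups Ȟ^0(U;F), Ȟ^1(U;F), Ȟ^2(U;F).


Ȟ^0 = Z^3; Ȟ^1 = 0; Ȟ^2 = 0

nerve simplices:
  W1={{a},{b},{e},{b,c},{b,d},{b,e},{c,e},{b,c,d},{b,c,e}} W2={{b},{c},{f},{b,c},{b,d},{b,e},{c,d},{c,e},{b,c,d},{b,c,e}} W3={{e},{b,e},{c,e},{b,c,e}} W4={{c},{d},{e},{b,c},{b,d},{b,e},{c,d},{c,e},{b,c,d},{b,c,e}} W5={{b},{e},{f},{b,c},{b,d},{b,e},{c,e},{b,c,d},{b,c,e}} W6={{e},{f},{b,e},{c,e},{b,c,e}}
  W12={{b},{b,c},{b,d},{b,e},{c,e},{b,c,d},{b,c,e}} W13={{e},{b,e},{c,e},{b,c,e}} W14={{e},{b,c},{b,d},{b,e},{c,e},{b,c,d},{b,c,e}} W15={{b},{e},{b,c},{b,d},{b,e},{c,e},{b,c,d},{b,c,e}} W16={{e},{b,e},{c,e},{b,c,e}} W23={{b,e},{c,e},{b,c,e}} W24={{c},{b,c},{b,d},{b,e},{c,d},{c,e},{b,c,d},{b,c,e}} W25={{b},{f},{b,c},{b,d},{b,e},{c,e},{b,c,d},{b,c,e}} W26={{f},{b,e},{c,e},{b,c,e}} W34={{e},{b,e},{c,e},{b,c,e}} W35={{e},{b,e},{c,e},{b,c,e}} W36={{e},{b,e},{c,e},{b,c,e}} W45={{e},{b,c},{b,d},{b,e},{c,e},{b,c,d},{b,c,e}} W46={{e},{b,e},{c,e},{b,c,e}} W56={{e},{f},{b,e},{c,e},{b,c,e}}
  W123={{b,e},{c,e},{b,c,e}} W124={{b,c},{b,d},{b,e},{c,e},{b,c,d},{b,c,e}} W125={{b},{b,c},{b,d},{b,e},{c,e},{b,c,d},{b,c,e}} W126={{b,e},{c,e},{b,c,e}} W134={{e},{b,e},{c,e},{b,c,e}} W135={{e},{b,e},{c,e},{b,c,e}} W136={{e},{b,e},{c,e},{b,c,e}} W145={{e},{b,c},{b,d},{b,e},{c,e},{b,c,d},{b,c,e}} W146={{e},{b,e},{c,e},{b,c,e}} W156={{e},{b,e},{c,e},{b,c,e}} W234={{b,e},{c,e},{b,c,e}} W235={{b,e},{c,e},{b,c,e}} W236={{b,e},{c,e},{b,c,e}} W245={{b,c},{b,d},{b,e},{c,e},{b,c,d},{b,c,e}} W246={{b,e},{c,e},{b,c,e}} W256={{f},{b,e},{c,e},{b,c,e}} W345={{e},{b,e},{c,e},{b,c,e}} W346={{e},{b,e},{c,e},{b,c,e}} W356={{e},{b,e},{c,e},{b,c,e}} W456={{e},{b,e},{c,e},{b,c,e}}
  W1234={{b,e},{c,e},{b,c,e}} W1235={{b,e},{c,e},{b,c,e}} W1236={{b,e},{c,e},{b,c,e}} W1245={{b,c},{b,d},{b,e},{c,e},{b,c,d},{b,c,e}} W1246={{b,e},{c,e},{b,c,e}} W1256={{b,e},{c,e},{b,c,e}} W1345={{e},{b,e},{c,e},{b,c,e}} W1346={{e},{b,e},{c,e},{b,c,e}} W1356={{e},{b,e},{c,e},{b,c,e}} W1456={{e},{b,e},{c,e},{b,c,e}} W2345={{b,e},{c,e},{b,c,e}} W2346={{b,e},{c,e},{b,c,e}} W2356={{b,e},{c,e},{b,c,e}} W2456={{b,e},{c,e},{b,c,e}} W3456={{e},{b,e},{c,e},{b,c,e}}
  W12345={{b,e},{c,e},{b,c,e}} W12346={{b,e},{c,e},{b,c,e}} W12356={{b,e},{c,e},{b,c,e}} W12456={{b,e},{c,e},{b,c,e}} W13456={{e},{b,e},{c,e},{b,c,e}} W23456={{b,e},{c,e},{b,c,e}}
  W123456={{b,e},{c,e},{b,c,e}}
components per intersection:
  W1: {{a}} {{b},{e},{b,c},{b,d},{b,e},{c,e},{b,c,d},{b,c,e}}
  W2: {{b},{c},{b,c},{b,d},{b,e},{c,d},{c,e},{b,c,d},{b,c,e}} {{f}}
  W3: {{e},{b,e},{c,e},{b,c,e}}
  W4: {{c},{d},{e},{b,c},{b,d},{b,e},{c,d},{c,e},{b,c,d},{b,c,e}}
  W5: {{b},{e},{b,c},{b,d},{b,e},{c,e},{b,c,d},{b,c,e}} {{f}}
  W6: {{e},{b,e},{c,e},{b,c,e}} {{f}}
  W12: {{b},{b,c},{b,d},{b,e},{c,e},{b,c,d},{b,c,e}}
  W13: {{e},{b,e},{c,e},{b,c,e}}
  W14: {{e},{b,c},{b,d},{b,e},{c,e},{b,c,d},{b,c,e}}
  W15: {{b},{e},{b,c},{b,d},{b,e},{c,e},{b,c,d},{b,c,e}}
  W16: {{e},{b,e},{c,e},{b,c,e}}
  W23: {{b,e},{c,e},{b,c,e}}
  W24: {{c},{b,c},{b,d},{b,e},{c,d},{c,e},{b,c,d},{b,c,e}}
  W25: {{b},{b,c},{b,d},{b,e},{c,e},{b,c,d},{b,c,e}} {{f}}
  W26: {{f}} {{b,e},{c,e},{b,c,e}}
  W34: {{e},{b,e},{c,e},{b,c,e}}
  W35: {{e},{b,e},{c,e},{b,c,e}}
  W36: {{e},{b,e},{c,e},{b,c,e}}
  W45: {{e},{b,c},{b,d},{b,e},{c,e},{b,c,d},{b,c,e}}
  W46: {{e},{b,e},{c,e},{b,c,e}}
  W56: {{e},{b,e},{c,e},{b,c,e}} {{f}}
  W123: {{b,e},{c,e},{b,c,e}}
  W124: {{b,c},{b,d},{b,e},{c,e},{b,c,d},{b,c,e}}
  W125: {{b},{b,c},{b,d},{b,e},{c,e},{b,c,d},{b,c,e}}
  W126: {{b,e},{c,e},{b,c,e}}
  W134: {{e},{b,e},{c,e},{b,c,e}}
  W135: {{e},{b,e},{c,e},{b,c,e}}
  W136: {{e},{b,e},{c,e},{b,c,e}}
  W145: {{e},{b,c},{b,d},{b,e},{c,e},{b,c,d},{b,c,e}}
  W146: {{e},{b,e},{c,e},{b,c,e}}
  W156: {{e},{b,e},{c,e},{b,c,e}}
  W234: {{b,e},{c,e},{b,c,e}}
  W235: {{b,e},{c,e},{b,c,e}}
  W236: {{b,e},{c,e},{b,c,e}}
  W245: {{b,c},{b,d},{b,e},{c,e},{b,c,d},{b,c,e}}
  W246: {{b,e},{c,e},{b,c,e}}
  W256: {{f}} {{b,e},{c,e},{b,c,e}}
  W345: {{e},{b,e},{c,e},{b,c,e}}
  W346: {{e},{b,e},{c,e},{b,c,e}}
  W356: {{e},{b,e},{c,e},{b,c,e}}
  W456: {{e},{b,e},{c,e},{b,c,e}}
  W1234: {{b,e},{c,e},{b,c,e}}
  W1235: {{b,e},{c,e},{b,c,e}}
  W1236: {{b,e},{c,e},{b,c,e}}
  W1245: {{b,c},{b,d},{b,e},{c,e},{b,c,d},{b,c,e}}
  W1246: {{b,e},{c,e},{b,c,e}}
  W1256: {{b,e},{c,e},{b,c,e}}
  W1345: {{e},{b,e},{c,e},{b,c,e}}
  W1346: {{e},{b,e},{c,e},{b,c,e}}
  W1356: {{e},{b,e},{c,e},{b,c,e}}
  W1456: {{e},{b,e},{c,e},{b,c,e}}
  W2345: {{b,e},{c,e},{b,c,e}}
  W2346: {{b,e},{c,e},{b,c,e}}
  W2356: {{b,e},{c,e},{b,c,e}}
  W2456: {{b,e},{c,e},{b,c,e}}
  W3456: {{e},{b,e},{c,e},{b,c,e}}
  W12345: {{b,e},{c,e},{b,c,e}}
  W12346: {{b,e},{c,e},{b,c,e}}
  W12356: {{b,e},{c,e},{b,c,e}}
  W12456: {{b,e},{c,e},{b,c,e}}
  W13456: {{e},{b,e},{c,e},{b,c,e}}
  W23456: {{b,e},{c,e},{b,c,e}}
  W123456: {{b,e},{c,e},{b,c,e}}
C dims 10,18,21,15; δ0: rk 7, SNF 1^7; δ1: rk 11, SNF 1^11; δ2: rk 10, SNF 1^10
degree 0: 10−7−0 = 3 → Ȟ^0 ≅ Z^3
degree 1: 18−11−7 = 0 → Ȟ^1 ≅ 0
degree 2: 21−10−11 = 0 → Ȟ^2 ≅ 0


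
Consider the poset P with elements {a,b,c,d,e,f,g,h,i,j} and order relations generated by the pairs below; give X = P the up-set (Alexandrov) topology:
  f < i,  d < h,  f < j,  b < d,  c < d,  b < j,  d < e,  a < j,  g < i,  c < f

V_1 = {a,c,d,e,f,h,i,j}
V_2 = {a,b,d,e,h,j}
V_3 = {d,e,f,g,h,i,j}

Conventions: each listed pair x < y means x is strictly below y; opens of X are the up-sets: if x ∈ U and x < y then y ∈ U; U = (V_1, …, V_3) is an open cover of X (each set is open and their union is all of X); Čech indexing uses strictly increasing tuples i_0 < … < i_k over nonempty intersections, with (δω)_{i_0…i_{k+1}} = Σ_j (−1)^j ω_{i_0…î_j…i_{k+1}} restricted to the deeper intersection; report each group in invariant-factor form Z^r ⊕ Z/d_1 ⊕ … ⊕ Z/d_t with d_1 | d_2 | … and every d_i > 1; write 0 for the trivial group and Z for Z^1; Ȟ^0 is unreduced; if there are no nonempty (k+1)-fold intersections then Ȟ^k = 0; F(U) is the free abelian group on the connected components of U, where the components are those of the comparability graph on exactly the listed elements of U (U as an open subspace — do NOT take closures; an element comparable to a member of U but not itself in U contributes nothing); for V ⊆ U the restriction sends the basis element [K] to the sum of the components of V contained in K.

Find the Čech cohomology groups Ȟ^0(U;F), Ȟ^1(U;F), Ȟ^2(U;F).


Ȟ^0(U;F) ≅ Z, Ȟ^1(U;F) ≅ Z and Ȟ^2(U;F) ≅ 0

nerve simplices:
  V12={a,d,e,h,j} V13={d,e,f,h,i,j} V23={d,e,h,j}
  V123={d,e,h,j}
components per intersection:
  V1: {a,c,d,e,f,h,i,j}
  V2: {a,b,d,e,h,j}
  V3: {d,e,h} {f,g,i,j}
  V12: {a,j} {d,e,h}
  V13: {d,e,h} {f,i,j}
  V23: {d,e,h} {j}
  V123: {d,e,h} {j}
C dims 4,6,2; δ0: rk 3, SNF 1^3; δ1: rk 2, SNF 1^2
degree 0: 4−3−0 = 1 → Ȟ^0 ≅ Z
degree 1: 6−2−3 = 1 → Ȟ^1 ≅ Z
degree 2: 2−0−2 = 0 → Ȟ^2 ≅ 0


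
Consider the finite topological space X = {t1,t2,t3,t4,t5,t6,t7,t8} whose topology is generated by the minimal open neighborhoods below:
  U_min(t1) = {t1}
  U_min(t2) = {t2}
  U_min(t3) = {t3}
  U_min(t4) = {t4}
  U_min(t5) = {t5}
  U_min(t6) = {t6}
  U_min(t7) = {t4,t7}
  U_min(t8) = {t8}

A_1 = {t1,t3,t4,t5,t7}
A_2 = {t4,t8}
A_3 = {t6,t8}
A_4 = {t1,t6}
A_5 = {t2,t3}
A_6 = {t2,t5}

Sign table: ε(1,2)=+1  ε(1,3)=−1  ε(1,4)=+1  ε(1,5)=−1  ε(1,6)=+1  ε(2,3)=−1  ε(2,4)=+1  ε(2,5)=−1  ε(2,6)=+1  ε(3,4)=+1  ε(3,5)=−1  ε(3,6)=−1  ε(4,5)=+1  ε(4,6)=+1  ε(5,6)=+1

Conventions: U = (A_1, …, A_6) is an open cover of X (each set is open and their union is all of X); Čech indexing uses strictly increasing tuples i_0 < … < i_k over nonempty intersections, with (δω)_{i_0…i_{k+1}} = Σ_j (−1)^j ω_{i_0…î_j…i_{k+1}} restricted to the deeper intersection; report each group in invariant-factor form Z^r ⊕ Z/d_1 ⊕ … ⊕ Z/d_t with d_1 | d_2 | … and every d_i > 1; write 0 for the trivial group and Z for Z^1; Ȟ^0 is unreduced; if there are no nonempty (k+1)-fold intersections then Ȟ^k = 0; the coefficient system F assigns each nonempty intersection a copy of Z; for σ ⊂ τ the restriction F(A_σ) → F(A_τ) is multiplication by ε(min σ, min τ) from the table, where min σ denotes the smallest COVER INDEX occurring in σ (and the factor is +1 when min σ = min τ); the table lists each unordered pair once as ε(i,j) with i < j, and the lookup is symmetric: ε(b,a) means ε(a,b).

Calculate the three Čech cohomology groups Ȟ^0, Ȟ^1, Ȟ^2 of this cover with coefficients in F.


nonempty intersections:
  A12={t4} A14={t1} A15={t3} A16={t5} A23={t8} A34={t6} A56={t2}
C dims 6,7; δ0: rk 6, SNF 1^5·2
Ȟ^0: (6−6)−0=0 ⇒ 0
Ȟ^1: (7−0)−6=1 plus torsion [2] ⇒ Z ⊕ Z/2
Ȟ^2: (0−0)−0=0 ⇒ 0

Ȟ^0 = 0, Ȟ^1 = Z ⊕ Z/2 and Ȟ^2 = 0


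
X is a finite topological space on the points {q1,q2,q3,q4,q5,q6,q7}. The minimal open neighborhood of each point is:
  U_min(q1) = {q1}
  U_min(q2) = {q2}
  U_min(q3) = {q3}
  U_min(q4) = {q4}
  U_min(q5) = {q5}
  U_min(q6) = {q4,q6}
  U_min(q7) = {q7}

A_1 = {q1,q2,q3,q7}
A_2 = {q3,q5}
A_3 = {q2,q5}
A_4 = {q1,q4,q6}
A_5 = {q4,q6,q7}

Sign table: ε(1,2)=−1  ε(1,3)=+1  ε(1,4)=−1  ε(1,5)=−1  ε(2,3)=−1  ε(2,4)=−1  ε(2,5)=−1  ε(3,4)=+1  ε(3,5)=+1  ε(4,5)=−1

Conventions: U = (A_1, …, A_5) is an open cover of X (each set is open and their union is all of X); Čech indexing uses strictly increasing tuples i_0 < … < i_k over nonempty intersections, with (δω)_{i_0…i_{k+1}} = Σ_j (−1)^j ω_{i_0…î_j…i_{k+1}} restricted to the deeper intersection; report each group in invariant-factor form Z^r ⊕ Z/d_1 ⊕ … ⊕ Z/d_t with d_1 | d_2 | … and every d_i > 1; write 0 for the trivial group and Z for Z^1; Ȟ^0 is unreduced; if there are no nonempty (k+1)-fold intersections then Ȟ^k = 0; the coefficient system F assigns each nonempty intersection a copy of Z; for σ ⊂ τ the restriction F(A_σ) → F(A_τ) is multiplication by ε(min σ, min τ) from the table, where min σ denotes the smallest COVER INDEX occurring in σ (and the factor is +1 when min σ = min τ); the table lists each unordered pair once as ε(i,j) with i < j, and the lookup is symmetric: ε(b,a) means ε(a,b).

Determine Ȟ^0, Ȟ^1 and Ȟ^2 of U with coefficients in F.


cover nerve:
  A12={q3} A13={q2} A14={q1} A15={q7} A23={q5} A45={q4,q6}
C dims 5,6; δ0: rk 5, SNF 1^4·2
Ȟ^0: (5−5)−0=0 ⇒ 0
Ȟ^1: (6−0)−5=1 plus torsion [2] ⇒ Z ⊕ Z/2
Ȟ^2: (0−0)−0=0 ⇒ 0

Ȟ^0 = 0,  Ȟ^1 = Z ⊕ Z/2,  Ȟ^2 = 0


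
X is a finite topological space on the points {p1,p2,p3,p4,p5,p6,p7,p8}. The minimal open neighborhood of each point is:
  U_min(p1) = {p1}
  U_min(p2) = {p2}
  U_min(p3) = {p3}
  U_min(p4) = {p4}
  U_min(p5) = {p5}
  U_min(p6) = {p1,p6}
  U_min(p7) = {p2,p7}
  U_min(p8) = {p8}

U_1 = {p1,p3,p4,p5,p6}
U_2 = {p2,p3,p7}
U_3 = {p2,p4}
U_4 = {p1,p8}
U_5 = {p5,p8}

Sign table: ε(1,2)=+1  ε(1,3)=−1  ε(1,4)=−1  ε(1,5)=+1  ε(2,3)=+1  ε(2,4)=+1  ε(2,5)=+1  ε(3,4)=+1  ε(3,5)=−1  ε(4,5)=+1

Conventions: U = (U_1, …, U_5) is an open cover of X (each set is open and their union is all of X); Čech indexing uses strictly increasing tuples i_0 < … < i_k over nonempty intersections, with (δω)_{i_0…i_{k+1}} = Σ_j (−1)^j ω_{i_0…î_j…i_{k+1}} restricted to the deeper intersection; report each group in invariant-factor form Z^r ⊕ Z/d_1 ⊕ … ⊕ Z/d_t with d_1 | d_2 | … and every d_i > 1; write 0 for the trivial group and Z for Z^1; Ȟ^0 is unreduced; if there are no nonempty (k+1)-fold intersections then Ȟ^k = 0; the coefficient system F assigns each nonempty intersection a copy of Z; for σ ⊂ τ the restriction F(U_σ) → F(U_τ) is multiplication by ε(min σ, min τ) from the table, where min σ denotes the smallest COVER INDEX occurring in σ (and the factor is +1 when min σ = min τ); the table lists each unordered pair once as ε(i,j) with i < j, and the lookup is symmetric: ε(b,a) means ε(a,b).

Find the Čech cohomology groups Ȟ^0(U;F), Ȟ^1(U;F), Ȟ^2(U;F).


nerve simplices:
  U12={p3} U13={p4} U14={p1} U15={p5} U23={p2} U45={p8}
C dims 5,6; δ0: rk 5, SNF 1^4·2
degree 0: 5−5−0 = 0 → Ȟ^0 ≅ 0
degree 1: 6−0−5 = 1 plus torsion [2] → Ȟ^1 ≅ Z ⊕ Z/2
degree 2: 0−0−0 = 0 → Ȟ^2 ≅ 0

Ȟ^0 = 0,  Ȟ^1 = Z ⊕ Z/2,  Ȟ^2 = 0


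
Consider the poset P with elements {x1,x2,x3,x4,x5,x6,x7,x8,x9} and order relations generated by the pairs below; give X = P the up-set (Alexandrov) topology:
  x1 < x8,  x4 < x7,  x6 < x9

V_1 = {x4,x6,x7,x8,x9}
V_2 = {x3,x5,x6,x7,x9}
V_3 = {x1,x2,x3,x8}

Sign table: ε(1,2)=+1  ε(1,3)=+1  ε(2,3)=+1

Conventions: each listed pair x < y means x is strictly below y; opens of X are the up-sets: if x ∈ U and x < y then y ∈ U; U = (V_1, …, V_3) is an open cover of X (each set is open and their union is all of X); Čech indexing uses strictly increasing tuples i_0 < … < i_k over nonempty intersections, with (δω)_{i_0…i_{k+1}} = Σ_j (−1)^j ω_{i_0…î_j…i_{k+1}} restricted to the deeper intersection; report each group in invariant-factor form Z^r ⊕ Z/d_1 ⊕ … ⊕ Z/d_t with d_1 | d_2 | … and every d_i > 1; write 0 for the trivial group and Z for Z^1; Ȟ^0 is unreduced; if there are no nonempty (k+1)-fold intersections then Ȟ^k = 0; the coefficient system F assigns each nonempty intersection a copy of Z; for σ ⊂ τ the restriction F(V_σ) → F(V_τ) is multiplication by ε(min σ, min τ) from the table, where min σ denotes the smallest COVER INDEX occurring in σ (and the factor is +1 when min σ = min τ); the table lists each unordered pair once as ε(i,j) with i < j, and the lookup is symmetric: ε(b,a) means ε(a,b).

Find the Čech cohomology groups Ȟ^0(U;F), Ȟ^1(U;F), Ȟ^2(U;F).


Ȟ^0 ≅ Z, Ȟ^1 ≅ Z and Ȟ^2 ≅ 0

nonempty overlaps:
  V12={x6,x7,x9} V13={x8} V23={x3}
C dims 3,3; δ0: rk 2, SNF 1^2
degree 0: 3−2−0 = 1 → Ȟ^0 ≅ Z
degree 1: 3−0−2 = 1 → Ȟ^1 ≅ Z
degree 2: 0−0−0 = 0 → Ȟ^2 ≅ 0


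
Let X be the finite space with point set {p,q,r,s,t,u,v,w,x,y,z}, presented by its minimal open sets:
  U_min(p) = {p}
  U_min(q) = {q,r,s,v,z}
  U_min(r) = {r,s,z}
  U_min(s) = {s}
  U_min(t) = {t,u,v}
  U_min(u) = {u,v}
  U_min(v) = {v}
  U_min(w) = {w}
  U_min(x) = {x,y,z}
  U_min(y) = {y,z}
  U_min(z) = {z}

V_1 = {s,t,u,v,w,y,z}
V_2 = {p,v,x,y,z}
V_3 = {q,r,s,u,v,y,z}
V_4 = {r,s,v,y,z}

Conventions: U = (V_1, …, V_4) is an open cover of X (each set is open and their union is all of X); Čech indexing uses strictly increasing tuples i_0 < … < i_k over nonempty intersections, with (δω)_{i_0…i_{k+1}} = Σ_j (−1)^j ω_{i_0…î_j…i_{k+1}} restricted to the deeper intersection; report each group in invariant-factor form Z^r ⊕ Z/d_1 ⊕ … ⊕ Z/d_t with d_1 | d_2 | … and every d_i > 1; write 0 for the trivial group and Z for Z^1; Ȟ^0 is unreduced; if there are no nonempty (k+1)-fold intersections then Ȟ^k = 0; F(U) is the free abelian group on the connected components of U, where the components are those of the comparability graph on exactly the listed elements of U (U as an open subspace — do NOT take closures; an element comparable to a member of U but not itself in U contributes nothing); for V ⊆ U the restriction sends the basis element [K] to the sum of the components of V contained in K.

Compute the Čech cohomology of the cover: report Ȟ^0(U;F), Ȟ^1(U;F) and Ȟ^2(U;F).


nonempty overlaps:
  V12={v,y,z} V13={s,u,v,y,z} V14={s,v,y,z} V23={v,y,z} V24={v,y,z} V34={r,s,v,y,z}
  V123={v,y,z} V124={v,y,z} V134={s,v,y,z} V234={v,y,z}
  V1234={v,y,z}
components per intersection:
  V1: {s} {t,u,v} {w} {y,z}
  V2: {p} {v} {x,y,z}
  V3: {q,r,s,u,v,y,z}
  V4: {r,s,y,z} {v}
  V12: {v} {y,z}
  V13: {s} {u,v} {y,z}
  V14: {s} {v} {y,z}
  V23: {v} {y,z}
  V24: {v} {y,z}
  V34: {r,s,y,z} {v}
  V123: {v} {y,z}
  V124: {v} {y,z}
  V134: {s} {v} {y,z}
  V234: {v} {y,z}
  V1234: {v} {y,z}
C dims 10,14,9,2; δ0: rk 7, SNF 1^7; δ1: rk 7, SNF 1^7; δ2: rk 2, SNF 1^2
degree 0: 10−7−0 = 3 → Ȟ^0 ≅ Z^3
degree 1: 14−7−7 = 0 → Ȟ^1 ≅ 0
degree 2: 9−2−7 = 0 → Ȟ^2 ≅ 0

Ȟ^0 = Z^3,  Ȟ^1 = 0,  Ȟ^2 = 0


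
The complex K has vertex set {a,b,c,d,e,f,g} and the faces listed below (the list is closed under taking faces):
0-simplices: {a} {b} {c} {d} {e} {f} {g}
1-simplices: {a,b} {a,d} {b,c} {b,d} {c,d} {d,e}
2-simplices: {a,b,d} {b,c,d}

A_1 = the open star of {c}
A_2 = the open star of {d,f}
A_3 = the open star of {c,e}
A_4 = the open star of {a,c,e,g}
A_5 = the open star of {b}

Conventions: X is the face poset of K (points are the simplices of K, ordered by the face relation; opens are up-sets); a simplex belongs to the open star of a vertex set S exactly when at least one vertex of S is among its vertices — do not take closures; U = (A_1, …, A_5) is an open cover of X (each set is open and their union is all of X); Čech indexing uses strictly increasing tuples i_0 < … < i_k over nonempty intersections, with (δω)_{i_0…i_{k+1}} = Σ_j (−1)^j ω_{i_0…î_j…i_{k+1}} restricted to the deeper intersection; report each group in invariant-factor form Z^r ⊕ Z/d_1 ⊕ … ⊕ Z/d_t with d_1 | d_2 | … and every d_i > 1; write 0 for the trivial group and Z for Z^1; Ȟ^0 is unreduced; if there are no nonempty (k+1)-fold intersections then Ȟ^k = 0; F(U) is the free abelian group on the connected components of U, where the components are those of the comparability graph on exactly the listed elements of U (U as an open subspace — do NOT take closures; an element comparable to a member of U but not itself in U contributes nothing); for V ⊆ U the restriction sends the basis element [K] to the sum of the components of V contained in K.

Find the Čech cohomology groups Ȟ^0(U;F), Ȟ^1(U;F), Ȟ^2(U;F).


Ȟ^0 ≅ Z^3; Ȟ^1 ≅ 0; Ȟ^2 ≅ 0

nonempty intersections:
  A1={{c},{b,c},{c,d},{b,c,d}} A2={{d},{f},{a,d},{b,d},{c,d},{d,e},{a,b,d},{b,c,d}} A3={{c},{e},{b,c},{c,d},{d,e},{b,c,d}} A4={{a},{c},{e},{g},{a,b},{a,d},{b,c},{c,d},{d,e},{a,b,d},{b,c,d}} A5={{b},{a,b},{b,c},{b,d},{a,b,d},{b,c,d}}
  A12={{c,d},{b,c,d}} A13={{c},{b,c},{c,d},{b,c,d}} A14={{c},{b,c},{c,d},{b,c,d}} A15={{b,c},{b,c,d}} A23={{c,d},{d,e},{b,c,d}} A24={{a,d},{c,d},{d,e},{a,b,d},{b,c,d}} A25={{b,d},{a,b,d},{b,c,d}} A34={{c},{e},{b,c},{c,d},{d,e},{b,c,d}} A35={{b,c},{b,c,d}} A45={{a,b},{b,c},{a,b,d},{b,c,d}}
  A123={{c,d},{b,c,d}} A124={{c,d},{b,c,d}} A125={{b,c,d}} A134={{c},{b,c},{c,d},{b,c,d}} A135={{b,c},{b,c,d}} A145={{b,c},{b,c,d}} A234={{c,d},{d,e},{b,c,d}} A235={{b,c,d}} A245={{a,b,d},{b,c,d}} A345={{b,c},{b,c,d}}
  A1234={{c,d},{b,c,d}} A1235={{b,c,d}} A1245={{b,c,d}} A1345={{b,c},{b,c,d}} A2345={{b,c,d}}
  A12345={{b,c,d}}
components per intersection:
  A1: {{c},{b,c},{c,d},{b,c,d}}
  A2: {{d},{a,d},{b,d},{c,d},{d,e},{a,b,d},{b,c,d}} {{f}}
  A3: {{c},{b,c},{c,d},{b,c,d}} {{e},{d,e}}
  A4: {{a},{a,b},{a,d},{a,b,d}} {{c},{b,c},{c,d},{b,c,d}} {{e},{d,e}} {{g}}
  A5: {{b},{a,b},{b,c},{b,d},{a,b,d},{b,c,d}}
  A12: {{c,d},{b,c,d}}
  A13: {{c},{b,c},{c,d},{b,c,d}}
  A14: {{c},{b,c},{c,d},{b,c,d}}
  A15: {{b,c},{b,c,d}}
  A23: {{c,d},{b,c,d}} {{d,e}}
  A24: {{a,d},{a,b,d}} {{c,d},{b,c,d}} {{d,e}}
  A25: {{b,d},{a,b,d},{b,c,d}}
  A34: {{c},{b,c},{c,d},{b,c,d}} {{e},{d,e}}
  A35: {{b,c},{b,c,d}}
  A45: {{a,b},{a,b,d}} {{b,c},{b,c,d}}
  A123: {{c,d},{b,c,d}}
  A124: {{c,d},{b,c,d}}
  A125: {{b,c,d}}
  A134: {{c},{b,c},{c,d},{b,c,d}}
  A135: {{b,c},{b,c,d}}
  A145: {{b,c},{b,c,d}}
  A234: {{c,d},{b,c,d}} {{d,e}}
  A235: {{b,c,d}}
  A245: {{a,b,d}} {{b,c,d}}
  A345: {{b,c},{b,c,d}}
  A1234: {{c,d},{b,c,d}}
  A1235: {{b,c,d}}
  A1245: {{b,c,d}}
  A1345: {{b,c},{b,c,d}}
  A2345: {{b,c,d}}
  A12345: {{b,c,d}}
C dims 10,15,12,5; δ0: rk 7, SNF 1^7; δ1: rk 8, SNF 1^8; δ2: rk 4, SNF 1^4
Ȟ^0: (10−7)−0=3 ⇒ Z^3
Ȟ^1: (15−8)−7=0 ⇒ 0
Ȟ^2: (12−4)−8=0 ⇒ 0


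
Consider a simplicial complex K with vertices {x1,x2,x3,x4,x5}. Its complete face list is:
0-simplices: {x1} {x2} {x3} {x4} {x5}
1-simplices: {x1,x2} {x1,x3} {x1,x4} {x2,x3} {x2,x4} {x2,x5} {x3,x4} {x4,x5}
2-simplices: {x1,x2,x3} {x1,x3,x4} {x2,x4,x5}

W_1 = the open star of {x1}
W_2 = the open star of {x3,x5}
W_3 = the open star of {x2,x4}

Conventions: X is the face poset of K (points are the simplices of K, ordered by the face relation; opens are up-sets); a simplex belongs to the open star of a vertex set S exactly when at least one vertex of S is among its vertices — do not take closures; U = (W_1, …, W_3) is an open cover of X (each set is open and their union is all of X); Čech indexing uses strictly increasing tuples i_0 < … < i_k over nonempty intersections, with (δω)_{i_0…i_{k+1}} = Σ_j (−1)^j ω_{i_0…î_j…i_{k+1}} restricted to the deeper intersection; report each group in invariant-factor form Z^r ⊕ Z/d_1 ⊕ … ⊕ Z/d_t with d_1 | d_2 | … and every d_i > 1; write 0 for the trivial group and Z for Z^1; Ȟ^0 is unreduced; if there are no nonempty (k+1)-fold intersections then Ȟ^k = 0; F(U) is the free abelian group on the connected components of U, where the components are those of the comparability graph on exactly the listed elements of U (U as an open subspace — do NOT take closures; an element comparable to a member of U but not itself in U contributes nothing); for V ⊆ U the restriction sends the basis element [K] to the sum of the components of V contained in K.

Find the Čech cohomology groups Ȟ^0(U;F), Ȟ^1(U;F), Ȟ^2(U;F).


Ȟ^0 = Z; Ȟ^1 = Z; Ȟ^2 = 0

nonempty intersections:
  W1={{x1},{x1,x2},{x1,x3},{x1,x4},{x1,x2,x3},{x1,x3,x4}} W2={{x3},{x5},{x1,x3},{x2,x3},{x2,x5},{x3,x4},{x4,x5},{x1,x2,x3},{x1,x3,x4},{x2,x4,x5}} W3={{x2},{x4},{x1,x2},{x1,x4},{x2,x3},{x2,x4},{x2,x5},{x3,x4},{x4,x5},{x1,x2,x3},{x1,x3,x4},{x2,x4,x5}}
  W12={{x1,x3},{x1,x2,x3},{x1,x3,x4}} W13={{x1,x2},{x1,x4},{x1,x2,x3},{x1,x3,x4}} W23={{x2,x3},{x2,x5},{x3,x4},{x4,x5},{x1,x2,x3},{x1,x3,x4},{x2,x4,x5}}
  W123={{x1,x2,x3},{x1,x3,x4}}
components per intersection:
  W1: {{x1},{x1,x2},{x1,x3},{x1,x4},{x1,x2,x3},{x1,x3,x4}}
  W2: {{x3},{x1,x3},{x2,x3},{x3,x4},{x1,x2,x3},{x1,x3,x4}} {{x5},{x2,x5},{x4,x5},{x2,x4,x5}}
  W3: {{x2},{x4},{x1,x2},{x1,x4},{x2,x3},{x2,x4},{x2,x5},{x3,x4},{x4,x5},{x1,x2,x3},{x1,x3,x4},{x2,x4,x5}}
  W12: {{x1,x3},{x1,x2,x3},{x1,x3,x4}}
  W13: {{x1,x2},{x1,x2,x3}} {{x1,x4},{x1,x3,x4}}
  W23: {{x2,x3},{x1,x2,x3}} {{x2,x5},{x4,x5},{x2,x4,x5}} {{x3,x4},{x1,x3,x4}}
  W123: {{x1,x2,x3}} {{x1,x3,x4}}
C dims 4,6,2; δ0: rk 3, SNF 1^3; δ1: rk 2, SNF 1^2
Ȟ^0: (4−3)−0=1 ⇒ Z
Ȟ^1: (6−2)−3=1 ⇒ Z
Ȟ^2: (2−0)−2=0 ⇒ 0


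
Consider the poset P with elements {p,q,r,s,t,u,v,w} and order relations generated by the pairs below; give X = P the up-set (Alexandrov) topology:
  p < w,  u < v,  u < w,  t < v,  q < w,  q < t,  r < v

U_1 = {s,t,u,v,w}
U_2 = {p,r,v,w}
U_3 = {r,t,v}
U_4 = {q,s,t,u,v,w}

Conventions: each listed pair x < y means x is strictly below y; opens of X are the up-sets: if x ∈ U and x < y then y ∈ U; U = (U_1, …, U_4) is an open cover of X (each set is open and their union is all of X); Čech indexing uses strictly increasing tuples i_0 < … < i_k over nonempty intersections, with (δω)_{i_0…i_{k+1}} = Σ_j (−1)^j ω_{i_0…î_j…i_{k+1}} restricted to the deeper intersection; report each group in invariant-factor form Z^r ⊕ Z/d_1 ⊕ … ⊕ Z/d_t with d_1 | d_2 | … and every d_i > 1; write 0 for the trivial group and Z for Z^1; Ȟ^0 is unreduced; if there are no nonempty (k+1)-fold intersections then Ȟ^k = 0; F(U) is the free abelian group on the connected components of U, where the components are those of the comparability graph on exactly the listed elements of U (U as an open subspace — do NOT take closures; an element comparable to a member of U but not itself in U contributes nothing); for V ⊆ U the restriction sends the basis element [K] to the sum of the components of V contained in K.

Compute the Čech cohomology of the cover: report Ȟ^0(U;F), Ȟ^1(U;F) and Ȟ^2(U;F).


Ȟ^0 ≅ Z^2, Ȟ^1 ≅ 0 and Ȟ^2 ≅ 0

nerve of the cover:
  U12={v,w} U13={t,v} U14={s,t,u,v,w} U23={r,v} U24={v,w} U34={t,v}
  U123={v} U124={v,w} U134={t,v} U234={v}
  U1234={v}
components per intersection:
  U1: {s} {t,u,v,w}
  U2: {p,w} {r,v}
  U3: {r,t,v}
  U4: {q,t,u,v,w} {s}
  U12: {v} {w}
  U13: {t,v}
  U14: {s} {t,u,v,w}
  U23: {r,v}
  U24: {v} {w}
  U34: {t,v}
  U123: {v}
  U124: {v} {w}
  U134: {t,v}
  U234: {v}
  U1234: {v}
C dims 7,9,5,1; δ0: rk 5, SNF 1^5; δ1: rk 4, SNF 1^4; δ2: rk 1, SNF 1^1
Ȟ^0 = (7 − 5) − 0 = 2, so Ȟ^0 ≅ Z^2
Ȟ^1 = (9 − 4) − 5 = 0, so Ȟ^1 ≅ 0
Ȟ^2 = (5 − 1) − 4 = 0, so Ȟ^2 ≅ 0


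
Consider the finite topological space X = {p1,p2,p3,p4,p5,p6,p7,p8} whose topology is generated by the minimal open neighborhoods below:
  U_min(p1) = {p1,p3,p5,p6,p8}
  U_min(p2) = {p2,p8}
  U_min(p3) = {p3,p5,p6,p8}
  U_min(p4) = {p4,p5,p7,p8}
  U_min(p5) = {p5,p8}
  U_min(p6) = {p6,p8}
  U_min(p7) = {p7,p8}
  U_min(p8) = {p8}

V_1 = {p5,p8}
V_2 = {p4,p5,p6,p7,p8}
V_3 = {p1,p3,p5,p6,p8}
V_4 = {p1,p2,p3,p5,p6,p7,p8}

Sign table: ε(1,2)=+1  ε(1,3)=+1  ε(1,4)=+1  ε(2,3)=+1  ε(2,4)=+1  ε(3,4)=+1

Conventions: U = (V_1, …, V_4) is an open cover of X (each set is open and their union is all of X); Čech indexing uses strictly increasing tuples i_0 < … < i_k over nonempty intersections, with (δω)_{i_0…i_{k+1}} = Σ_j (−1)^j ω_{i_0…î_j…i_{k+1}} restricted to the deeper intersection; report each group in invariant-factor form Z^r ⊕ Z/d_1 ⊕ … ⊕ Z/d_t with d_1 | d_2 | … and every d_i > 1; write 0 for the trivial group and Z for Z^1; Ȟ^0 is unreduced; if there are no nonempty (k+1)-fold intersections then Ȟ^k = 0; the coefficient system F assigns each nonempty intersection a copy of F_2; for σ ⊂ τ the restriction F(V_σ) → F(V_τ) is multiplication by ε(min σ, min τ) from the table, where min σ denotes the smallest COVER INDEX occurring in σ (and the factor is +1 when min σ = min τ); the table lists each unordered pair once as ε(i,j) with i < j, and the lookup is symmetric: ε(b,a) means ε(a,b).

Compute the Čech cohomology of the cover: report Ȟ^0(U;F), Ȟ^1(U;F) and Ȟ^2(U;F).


nonempty intersections:
  V12={p5,p8} V13={p5,p8} V14={p5,p8} V23={p5,p6,p8} V24={p5,p6,p7,p8} V34={p1,p3,p5,p6,p8}
  V123={p5,p8} V124={p5,p8} V134={p5,p8} V234={p5,p6,p8}
  V1234={p5,p8}
C dims 4,6,4,1; δ0: rk_F2 3; δ1: rk_F2 3; δ2: rk_F2 1
Ȟ^0: (4−3)−0=1 ⇒ Z/2
Ȟ^1: (6−3)−3=0 ⇒ 0
Ȟ^2: (4−1)−3=0 ⇒ 0

Ȟ^0 = Z/2,  Ȟ^1 = 0,  Ȟ^2 = 0


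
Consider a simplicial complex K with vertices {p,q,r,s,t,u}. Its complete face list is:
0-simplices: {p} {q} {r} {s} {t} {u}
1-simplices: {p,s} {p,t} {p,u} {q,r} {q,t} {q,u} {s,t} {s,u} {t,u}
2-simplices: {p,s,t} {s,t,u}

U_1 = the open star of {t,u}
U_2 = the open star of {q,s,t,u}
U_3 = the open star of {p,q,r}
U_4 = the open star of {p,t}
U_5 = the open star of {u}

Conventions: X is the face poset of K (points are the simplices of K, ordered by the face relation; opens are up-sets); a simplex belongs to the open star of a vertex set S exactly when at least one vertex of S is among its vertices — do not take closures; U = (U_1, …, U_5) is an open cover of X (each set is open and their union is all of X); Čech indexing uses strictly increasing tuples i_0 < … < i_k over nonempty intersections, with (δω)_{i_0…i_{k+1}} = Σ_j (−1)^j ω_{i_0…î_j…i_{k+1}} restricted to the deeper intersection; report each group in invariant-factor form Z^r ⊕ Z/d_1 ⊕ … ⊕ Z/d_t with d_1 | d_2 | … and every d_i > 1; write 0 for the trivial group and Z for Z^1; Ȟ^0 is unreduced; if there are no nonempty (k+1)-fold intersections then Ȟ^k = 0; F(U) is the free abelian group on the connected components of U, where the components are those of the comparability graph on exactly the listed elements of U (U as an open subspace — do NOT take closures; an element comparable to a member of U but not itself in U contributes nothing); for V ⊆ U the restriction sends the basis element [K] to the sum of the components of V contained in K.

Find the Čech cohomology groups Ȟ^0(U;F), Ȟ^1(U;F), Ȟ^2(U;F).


nonempty intersections:
  U1={{t},{u},{p,t},{p,u},{q,t},{q,u},{s,t},{s,u},{t,u},{p,s,t},{s,t,u}} U2={{q},{s},{t},{u},{p,s},{p,t},{p,u},{q,r},{q,t},{q,u},{s,t},{s,u},{t,u},{p,s,t},{s,t,u}} U3={{p},{q},{r},{p,s},{p,t},{p,u},{q,r},{q,t},{q,u},{p,s,t}} U4={{p},{t},{p,s},{p,t},{p,u},{q,t},{s,t},{t,u},{p,s,t},{s,t,u}} U5={{u},{p,u},{q,u},{s,u},{t,u},{s,t,u}}
  U12={{t},{u},{p,t},{p,u},{q,t},{q,u},{s,t},{s,u},{t,u},{p,s,t},{s,t,u}} U13={{p,t},{p,u},{q,t},{q,u},{p,s,t}} U14={{t},{p,t},{p,u},{q,t},{s,t},{t,u},{p,s,t},{s,t,u}} U15={{u},{p,u},{q,u},{s,u},{t,u},{s,t,u}} U23={{q},{p,s},{p,t},{p,u},{q,r},{q,t},{q,u},{p,s,t}} U24={{t},{p,s},{p,t},{p,u},{q,t},{s,t},{t,u},{p,s,t},{s,t,u}} U25={{u},{p,u},{q,u},{s,u},{t,u},{s,t,u}} U34={{p},{p,s},{p,t},{p,u},{q,t},{p,s,t}} U35={{p,u},{q,u}} U45={{p,u},{t,u},{s,t,u}}
  U123={{p,t},{p,u},{q,t},{q,u},{p,s,t}} U124={{t},{p,t},{p,u},{q,t},{s,t},{t,u},{p,s,t},{s,t,u}} U125={{u},{p,u},{q,u},{s,u},{t,u},{s,t,u}} U134={{p,t},{p,u},{q,t},{p,s,t}} U135={{p,u},{q,u}} U145={{p,u},{t,u},{s,t,u}} U234={{p,s},{p,t},{p,u},{q,t},{p,s,t}} U235={{p,u},{q,u}} U245={{p,u},{t,u},{s,t,u}} U345={{p,u}}
  U1234={{p,t},{p,u},{q,t},{p,s,t}} U1235={{p,u},{q,u}} U1245={{p,u},{t,u},{s,t,u}} U1345={{p,u}} U2345={{p,u}}
  U12345={{p,u}}
components per intersection:
  U1: {{t},{u},{p,t},{p,u},{q,t},{q,u},{s,t},{s,u},{t,u},{p,s,t},{s,t,u}}
  U2: {{q},{s},{t},{u},{p,s},{p,t},{p,u},{q,r},{q,t},{q,u},{s,t},{s,u},{t,u},{p,s,t},{s,t,u}}
  U3: {{p},{p,s},{p,t},{p,u},{p,s,t}} {{q},{r},{q,r},{q,t},{q,u}}
  U4: {{p},{t},{p,s},{p,t},{p,u},{q,t},{s,t},{t,u},{p,s,t},{s,t,u}}
  U5: {{u},{p,u},{q,u},{s,u},{t,u},{s,t,u}}
  U12: {{t},{u},{p,t},{p,u},{q,t},{q,u},{s,t},{s,u},{t,u},{p,s,t},{s,t,u}}
  U13: {{p,t},{p,s,t}} {{p,u}} {{q,t}} {{q,u}}
  U14: {{t},{p,t},{q,t},{s,t},{t,u},{p,s,t},{s,t,u}} {{p,u}}
  U15: {{u},{p,u},{q,u},{s,u},{t,u},{s,t,u}}
  U23: {{q},{q,r},{q,t},{q,u}} {{p,s},{p,t},{p,s,t}} {{p,u}}
  U24: {{t},{p,s},{p,t},{q,t},{s,t},{t,u},{p,s,t},{s,t,u}} {{p,u}}
  U25: {{u},{p,u},{q,u},{s,u},{t,u},{s,t,u}}
  U34: {{p},{p,s},{p,t},{p,u},{p,s,t}} {{q,t}}
  U35: {{p,u}} {{q,u}}
  U45: {{p,u}} {{t,u},{s,t,u}}
  U123: {{p,t},{p,s,t}} {{p,u}} {{q,t}} {{q,u}}
  U124: {{t},{p,t},{q,t},{s,t},{t,u},{p,s,t},{s,t,u}} {{p,u}}
  U125: {{u},{p,u},{q,u},{s,u},{t,u},{s,t,u}}
  U134: {{p,t},{p,s,t}} {{p,u}} {{q,t}}
  U135: {{p,u}} {{q,u}}
  U145: {{p,u}} {{t,u},{s,t,u}}
  U234: {{p,s},{p,t},{p,s,t}} {{p,u}} {{q,t}}
  U235: {{p,u}} {{q,u}}
  U245: {{p,u}} {{t,u},{s,t,u}}
  U345: {{p,u}}
  U1234: {{p,t},{p,s,t}} {{p,u}} {{q,t}}
  U1235: {{p,u}} {{q,u}}
  U1245: {{p,u}} {{t,u},{s,t,u}}
  U1345: {{p,u}}
  U2345: {{p,u}}
  U12345: {{p,u}}
C dims 6,20,22,9; δ0: rk 5, SNF 1^5; δ1: rk 14, SNF 1^14; δ2: rk 8, SNF 1^8
Ȟ^0: (6−5)−0=1 ⇒ Z
Ȟ^1: (20−14)−5=1 ⇒ Z
Ȟ^2: (22−8)−14=0 ⇒ 0

Ȟ^0 ≅ Z,  Ȟ^1 ≅ Z,  Ȟ^2 ≅ 0


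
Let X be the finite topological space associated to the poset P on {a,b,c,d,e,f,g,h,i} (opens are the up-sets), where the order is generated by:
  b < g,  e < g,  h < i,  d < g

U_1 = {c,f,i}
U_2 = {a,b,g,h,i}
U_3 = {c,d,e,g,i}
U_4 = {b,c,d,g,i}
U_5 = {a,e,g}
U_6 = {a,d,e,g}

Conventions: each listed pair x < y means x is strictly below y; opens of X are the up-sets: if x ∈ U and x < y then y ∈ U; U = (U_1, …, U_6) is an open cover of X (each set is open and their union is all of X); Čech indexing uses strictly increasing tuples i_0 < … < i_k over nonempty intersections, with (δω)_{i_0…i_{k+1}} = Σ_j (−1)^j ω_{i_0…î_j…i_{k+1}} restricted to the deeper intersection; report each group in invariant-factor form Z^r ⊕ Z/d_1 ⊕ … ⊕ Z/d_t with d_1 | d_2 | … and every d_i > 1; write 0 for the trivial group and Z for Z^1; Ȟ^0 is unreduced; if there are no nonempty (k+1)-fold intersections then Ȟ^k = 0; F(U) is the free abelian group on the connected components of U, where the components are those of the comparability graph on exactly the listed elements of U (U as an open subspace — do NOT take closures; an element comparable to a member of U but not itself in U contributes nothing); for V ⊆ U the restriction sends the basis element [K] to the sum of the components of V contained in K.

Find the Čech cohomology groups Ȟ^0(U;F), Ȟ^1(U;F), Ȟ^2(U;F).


Ȟ^0(U;F) ≅ Z^5, Ȟ^1(U;F) ≅ 0, Ȟ^2(U;F) ≅ 0

nonempty overlaps:
  U12={i} U13={c,i} U14={c,i} U23={g,i} U24={b,g,i} U25={a,g} U26={a,g} U34={c,d,g,i} U35={e,g} U36={d,e,g} U45={g} U46={d,g} U56={a,e,g}
  U123={i} U124={i} U134={c,i} U234={g,i} U235={g} U236={g} U245={g} U246={g} U256={a,g} U345={g} U346={d,g} U356={e,g} U456={g}
  U1234={i} U2345={g} U2346={g} U2356={g} U2456={g} U3456={g}
  U23456={g}
components per intersection:
  U1: {c} {f} {i}
  U2: {a} {b,g} {h,i}
  U3: {c} {d,e,g} {i}
  U4: {b,d,g} {c} {i}
  U5: {a} {e,g}
  U6: {a} {d,e,g}
  U12: {i}
  U13: {c} {i}
  U14: {c} {i}
  U23: {g} {i}
  U24: {b,g} {i}
  U25: {a} {g}
  U26: {a} {g}
  U34: {c} {d,g} {i}
  U35: {e,g}
  U36: {d,e,g}
  U45: {g}
  U46: {d,g}
  U56: {a} {e,g}
  U123: {i}
  U124: {i}
  U134: {c} {i}
  U234: {g} {i}
  U235: {g}
  U236: {g}
  U245: {g}
  U246: {g}
  U256: {a} {g}
  U345: {g}
  U346: {d,g}
  U356: {e,g}
  U456: {g}
  U1234: {i}
  U2345: {g}
  U2346: {g}
  U2356: {g}
  U2456: {g}
  U3456: {g}
  U23456: {g}
C dims 16,22,16,6; δ0: rk 11, SNF 1^11; δ1: rk 11, SNF 1^11; δ2: rk 5, SNF 1^5
degree 0: 16−11−0 = 5 → Ȟ^0 ≅ Z^5
degree 1: 22−11−11 = 0 → Ȟ^1 ≅ 0
degree 2: 16−5−11 = 0 → Ȟ^2 ≅ 0


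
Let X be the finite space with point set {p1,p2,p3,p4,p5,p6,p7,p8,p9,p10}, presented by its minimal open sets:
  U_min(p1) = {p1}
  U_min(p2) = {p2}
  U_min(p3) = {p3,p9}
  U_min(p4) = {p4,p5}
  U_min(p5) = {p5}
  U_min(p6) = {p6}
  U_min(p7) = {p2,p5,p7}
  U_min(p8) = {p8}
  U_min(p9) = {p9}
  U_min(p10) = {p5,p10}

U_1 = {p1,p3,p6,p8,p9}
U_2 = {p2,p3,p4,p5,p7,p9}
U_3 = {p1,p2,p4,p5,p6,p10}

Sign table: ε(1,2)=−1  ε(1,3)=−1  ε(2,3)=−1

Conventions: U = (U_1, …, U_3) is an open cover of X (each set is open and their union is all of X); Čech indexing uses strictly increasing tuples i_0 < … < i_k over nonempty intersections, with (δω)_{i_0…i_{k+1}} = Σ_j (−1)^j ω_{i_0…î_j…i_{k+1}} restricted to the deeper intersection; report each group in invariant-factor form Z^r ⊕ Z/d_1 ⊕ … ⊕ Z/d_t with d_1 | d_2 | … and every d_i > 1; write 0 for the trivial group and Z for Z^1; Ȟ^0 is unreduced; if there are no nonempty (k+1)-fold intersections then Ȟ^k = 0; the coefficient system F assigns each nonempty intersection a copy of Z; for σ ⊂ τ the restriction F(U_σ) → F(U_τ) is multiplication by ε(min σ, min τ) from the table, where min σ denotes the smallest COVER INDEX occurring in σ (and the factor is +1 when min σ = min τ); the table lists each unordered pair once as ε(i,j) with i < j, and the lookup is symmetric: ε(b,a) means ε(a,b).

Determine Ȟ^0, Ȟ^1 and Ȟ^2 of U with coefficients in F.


nonempty overlaps:
  U12={p3,p9} U13={p1,p6} U23={p2,p4,p5}
C dims 3,3; δ0: rk 3, SNF 1^2·2
degree 0: 3−3−0 = 0 → Ȟ^0 ≅ 0
degree 1: 3−0−3 = 0 plus torsion [2] → Ȟ^1 ≅ Z/2
degree 2: 0−0−0 = 0 → Ȟ^2 ≅ 0

Ȟ^0 ≅ 0; Ȟ^1 ≅ Z/2; Ȟ^2 ≅ 0
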